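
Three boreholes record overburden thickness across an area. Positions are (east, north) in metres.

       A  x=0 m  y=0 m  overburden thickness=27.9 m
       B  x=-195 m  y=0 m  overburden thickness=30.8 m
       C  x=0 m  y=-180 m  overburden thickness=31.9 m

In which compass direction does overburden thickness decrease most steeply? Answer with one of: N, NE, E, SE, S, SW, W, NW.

∂d/∂x = (30.8 − 27.9) / (-195 − 0) = -0.01487
∂d/∂y = (31.9 − 27.9) / (-180 − 0) = -0.02222
Steepest decrease is along −∇f = (+0.01487 E, +0.02222 N) → northeast.

NE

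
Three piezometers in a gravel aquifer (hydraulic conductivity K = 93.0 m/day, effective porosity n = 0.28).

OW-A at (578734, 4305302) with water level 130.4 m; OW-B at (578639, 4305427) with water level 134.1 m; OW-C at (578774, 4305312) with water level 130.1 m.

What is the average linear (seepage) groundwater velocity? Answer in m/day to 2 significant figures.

7.9 m/day

Taking OW-A as reference: OW-B−OW-A = (-95, 125, +3.7); OW-C−OW-A = (40, 10, -0.3).
Determinant of the coordinate differences = (-95)·10 − 40·125 = -5950.
∂h/∂x = [(+3.7)·10 − (-0.3)·125] / -5950 = -0.01252
∂h/∂y = [(-95)·(-0.3) − 40·(+3.7)] / -5950 = +0.02008
|∇h| = √(-0.01252² + 0.02008²) = 0.02366
Seepage velocity v = K·i/n = 93.0 × 0.02366 / 0.28 = 7.858 m/day.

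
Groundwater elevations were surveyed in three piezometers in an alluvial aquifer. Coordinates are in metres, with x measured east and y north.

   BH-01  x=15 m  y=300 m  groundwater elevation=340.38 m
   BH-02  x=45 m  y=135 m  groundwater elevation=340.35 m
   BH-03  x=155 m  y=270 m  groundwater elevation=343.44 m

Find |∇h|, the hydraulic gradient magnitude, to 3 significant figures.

Differences from BH-01: to BH-02 (Δx, Δy, Δh) = (30, -165, -0.03); to BH-03 = (140, -30, +3.06).
Solve a·Δx + b·Δy = Δh: det = 30·(-30) − 140·(-165) = 22200.
∂h/∂x = [(-0.03)·(-30) − (+3.06)·(-165)] / 22200 = +0.02278
∂h/∂y = [30·(+3.06) − 140·(-0.03)] / 22200 = +0.004324
|∇h| = √(0.02278² + 0.004324²) = 0.02319

0.0232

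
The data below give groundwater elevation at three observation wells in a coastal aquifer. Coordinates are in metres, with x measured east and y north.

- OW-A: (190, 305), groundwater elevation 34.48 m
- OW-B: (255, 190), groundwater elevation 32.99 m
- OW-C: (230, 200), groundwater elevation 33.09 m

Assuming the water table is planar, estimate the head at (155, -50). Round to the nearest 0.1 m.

Taking OW-A as reference: OW-B−OW-A = (65, -115, -1.49); OW-C−OW-A = (40, -105, -1.39).
Determinant of the coordinate differences = 65·(-105) − 40·(-115) = -2225.
∂h/∂x = [(-1.49)·(-105) − (-1.39)·(-115)] / -2225 = +0.001528
∂h/∂y = [65·(-1.39) − 40·(-1.49)] / -2225 = +0.01382
h(155, -50) = 34.48 + (+0.001528)·(-35) + (+0.01382)·(-355) = 34.48 -0.053 -4.906 = 29.520 m.

29.5 m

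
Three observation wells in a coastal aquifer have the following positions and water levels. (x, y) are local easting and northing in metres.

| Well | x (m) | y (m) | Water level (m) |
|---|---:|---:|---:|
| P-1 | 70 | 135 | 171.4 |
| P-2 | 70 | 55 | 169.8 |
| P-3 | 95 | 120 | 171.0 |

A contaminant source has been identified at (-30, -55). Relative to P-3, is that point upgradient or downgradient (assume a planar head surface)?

Taking P-1 as reference: P-2−P-1 = (0, -80, -1.6); P-3−P-1 = (25, -15, -0.4).
Solve a·Δx + b·Δy = Δh: det = 0·(-15) − 25·(-80) = 2000.
∂h/∂x = [(-1.6)·(-15) − (-0.4)·(-80)] / 2000 = -0.004000
∂h/∂y = [0·(-0.4) − 25·(-1.6)] / 2000 = +0.02000
Head at (-30, -55) = 171.4 + (-0.004000)·(-100) + (+0.02000)·(-190) = 168.00 m.
That is lower than the 171.0 m at P-3, so the point is downgradient.

downgradient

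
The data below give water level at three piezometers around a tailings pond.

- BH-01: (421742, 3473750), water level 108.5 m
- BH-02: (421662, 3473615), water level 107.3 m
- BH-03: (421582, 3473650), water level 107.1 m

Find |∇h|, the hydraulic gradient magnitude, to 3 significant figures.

With h = a·x + b·y + c and BH-01 as origin, the differences give:
  (-80)·a + (-135)·b = -1.2
  (-160)·a + (-100)·b = -1.4
Eliminate b (×(-100) and ×(-135), subtract): -13600·a = -69.00 → a = ∂h/∂x = +0.005074
Back-substitute: b = ∂h/∂y = +0.005882.
|∇h| = √(0.005074² + 0.005882²) = 0.007768

0.00777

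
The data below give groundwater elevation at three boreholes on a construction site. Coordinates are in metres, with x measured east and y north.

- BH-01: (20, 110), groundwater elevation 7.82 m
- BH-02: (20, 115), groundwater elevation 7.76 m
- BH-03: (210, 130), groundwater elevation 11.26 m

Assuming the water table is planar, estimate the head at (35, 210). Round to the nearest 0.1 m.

6.9 m

With h = a·x + b·y + c and BH-01 as origin, the differences give:
  0·a + 5·b = -0.06
  190·a + 20·b = +3.44
Eliminate b (×20 and ×5, subtract): -950·a = -18.400 → a = ∂h/∂x = +0.01937
Back-substitute: b = ∂h/∂y = -0.01200.
h(35, 210) = 7.82 + (+0.01937)·(15) + (-0.01200)·(100) = 7.82 +0.291 -1.200 = 6.911 m.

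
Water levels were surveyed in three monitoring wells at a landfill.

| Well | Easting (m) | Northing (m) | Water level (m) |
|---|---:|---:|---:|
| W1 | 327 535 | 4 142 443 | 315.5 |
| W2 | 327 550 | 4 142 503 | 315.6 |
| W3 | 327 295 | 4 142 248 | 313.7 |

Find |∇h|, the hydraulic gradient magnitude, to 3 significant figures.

0.00772

Taking W1 as reference: W2−W1 = (15, 60, +0.1); W3−W1 = (-240, -195, -1.8).
Determinant of the coordinate differences = 15·(-195) − (-240)·60 = 11475.
∂h/∂x = [(+0.1)·(-195) − (-1.8)·60] / 11475 = +0.007712
∂h/∂y = [15·(-1.8) − (-240)·(+0.1)] / 11475 = -0.0002614
|∇h| = √(0.007712² + -0.0002614²) = 0.007716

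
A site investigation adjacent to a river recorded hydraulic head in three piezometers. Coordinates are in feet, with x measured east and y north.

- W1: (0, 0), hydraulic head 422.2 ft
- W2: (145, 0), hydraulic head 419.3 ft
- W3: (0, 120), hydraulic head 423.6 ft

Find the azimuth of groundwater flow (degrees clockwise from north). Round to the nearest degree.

∂h/∂x = (419.3 − 422.2) / (145 − 0) = -0.02000
∂h/∂y = (423.6 − 422.2) / (120 − 0) = +0.01167
Flow direction (−∇h) has components (+0.02000 E, -0.01167 N).
Azimuth = atan2(E, N) = atan2(+0.02000, -0.01167) = 120.3° ≈ 120°.

120°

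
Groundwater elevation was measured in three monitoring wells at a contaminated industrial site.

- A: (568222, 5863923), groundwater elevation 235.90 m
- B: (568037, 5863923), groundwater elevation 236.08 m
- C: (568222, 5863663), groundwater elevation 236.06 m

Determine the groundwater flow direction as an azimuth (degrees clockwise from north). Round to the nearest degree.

∂h/∂x = (236.08 − 235.90) / (568037 − 568222) = -0.0009730
∂h/∂y = (236.06 − 235.90) / (5863663 − 5863923) = -0.0006154
Flow direction (−∇h) has components (+0.0009730 E, +0.0006154 N).
Azimuth = atan2(E, N) = atan2(+0.0009730, +0.0006154) = 57.7° ≈ 058°.

058°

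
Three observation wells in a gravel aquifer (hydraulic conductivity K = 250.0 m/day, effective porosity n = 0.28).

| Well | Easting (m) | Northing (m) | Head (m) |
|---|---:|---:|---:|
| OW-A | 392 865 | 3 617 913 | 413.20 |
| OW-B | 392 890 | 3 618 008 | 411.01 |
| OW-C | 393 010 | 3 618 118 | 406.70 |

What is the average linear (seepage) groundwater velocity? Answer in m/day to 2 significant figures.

Differences from OW-A: to OW-B (Δx, Δy, Δh) = (25, 95, -2.19); to OW-C = (145, 205, -6.50).
Solve a·Δx + b·Δy = Δh: det = 25·205 − 145·95 = -8650.
∂h/∂x = [(-2.19)·205 − (-6.50)·95] / -8650 = -0.01949
∂h/∂y = [25·(-6.50) − 145·(-2.19)] / -8650 = -0.01792
|∇h| = √(-0.01949² + -0.01792²) = 0.02648
Seepage velocity v = K·i/n = 250.0 × 0.02648 / 0.28 = 23.64 m/day.

24 m/day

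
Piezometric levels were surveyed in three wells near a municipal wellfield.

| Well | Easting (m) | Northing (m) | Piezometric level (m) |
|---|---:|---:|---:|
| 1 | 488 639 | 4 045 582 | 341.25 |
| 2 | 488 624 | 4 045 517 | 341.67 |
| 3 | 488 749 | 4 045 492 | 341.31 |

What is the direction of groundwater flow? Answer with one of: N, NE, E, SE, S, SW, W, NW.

Taking 1 as reference: 2−1 = (-15, -65, +0.42); 3−1 = (110, -90, +0.06).
Solve a·Δx + b·Δy = Δh: det = (-15)·(-90) − 110·(-65) = 8500.
∂h/∂x = [(+0.42)·(-90) − (+0.06)·(-65)] / 8500 = -0.003988
∂h/∂y = [(-15)·(+0.06) − 110·(+0.42)] / 8500 = -0.005541
Flow = −∇h = (+0.003988 east, +0.005541 north), which points northeast.

NE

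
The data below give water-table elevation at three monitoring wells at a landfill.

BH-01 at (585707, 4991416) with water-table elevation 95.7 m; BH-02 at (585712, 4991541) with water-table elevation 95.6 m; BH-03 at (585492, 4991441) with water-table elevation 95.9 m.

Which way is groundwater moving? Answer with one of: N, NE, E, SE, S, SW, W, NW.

NE

Differences from BH-01: to BH-02 (Δx, Δy, Δh) = (5, 125, -0.1); to BH-03 = (-215, 25, +0.2).
Determinant of the coordinate differences = 5·25 − (-215)·125 = 27000.
∂h/∂x = [(-0.1)·25 − (+0.2)·125] / 27000 = -0.001019
∂h/∂y = [5·(+0.2) − (-215)·(-0.1)] / 27000 = -0.0007593
Flow = −∇h = (+0.001019 east, +0.0007593 north), which points northeast.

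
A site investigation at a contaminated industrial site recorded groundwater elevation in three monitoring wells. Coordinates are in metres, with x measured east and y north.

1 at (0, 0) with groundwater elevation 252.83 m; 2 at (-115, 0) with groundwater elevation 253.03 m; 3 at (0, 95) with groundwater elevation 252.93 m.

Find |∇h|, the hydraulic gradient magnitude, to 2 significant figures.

∂h/∂x = (253.03 − 252.83) / (-115 − 0) = -0.001739
∂h/∂y = (252.93 − 252.83) / (95 − 0) = +0.001053
|∇h| = √(-0.001739² + 0.001053²) = 0.002033

0.0020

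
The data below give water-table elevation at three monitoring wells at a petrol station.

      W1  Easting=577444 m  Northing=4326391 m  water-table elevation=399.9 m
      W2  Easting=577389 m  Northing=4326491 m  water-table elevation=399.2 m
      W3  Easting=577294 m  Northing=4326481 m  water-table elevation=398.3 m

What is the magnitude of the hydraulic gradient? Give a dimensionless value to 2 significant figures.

0.0098

Taking W1 as reference: W2−W1 = (-55, 100, -0.7); W3−W1 = (-150, 90, -1.6).
Determinant of the coordinate differences = (-55)·90 − (-150)·100 = 10050.
∂h/∂x = [(-0.7)·90 − (-1.6)·100] / 10050 = +0.009652
∂h/∂y = [(-55)·(-1.6) − (-150)·(-0.7)] / 10050 = -0.001692
|∇h| = √(0.009652² + -0.001692²) = 0.009799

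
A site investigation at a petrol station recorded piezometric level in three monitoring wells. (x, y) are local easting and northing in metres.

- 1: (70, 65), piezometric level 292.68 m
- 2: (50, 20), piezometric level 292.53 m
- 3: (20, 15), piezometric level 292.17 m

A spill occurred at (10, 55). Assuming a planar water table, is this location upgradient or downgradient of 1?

downgradient

Taking 1 as reference: 2−1 = (-20, -45, -0.15); 3−1 = (-50, -50, -0.51).
Determinant of the coordinate differences = (-20)·(-50) − (-50)·(-45) = -1250.
∂h/∂x = [(-0.15)·(-50) − (-0.51)·(-45)] / -1250 = +0.01236
∂h/∂y = [(-20)·(-0.51) − (-50)·(-0.15)] / -1250 = -0.002160
Head at (10, 55) = 292.68 + (+0.01236)·(-60) + (-0.002160)·(-10) = 291.96 m.
That is lower than the 292.68 m at 1, so the point is downgradient.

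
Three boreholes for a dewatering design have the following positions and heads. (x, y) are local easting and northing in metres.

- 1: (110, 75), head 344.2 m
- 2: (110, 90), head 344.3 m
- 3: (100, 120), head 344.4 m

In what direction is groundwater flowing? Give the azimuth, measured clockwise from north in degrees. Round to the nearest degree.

Differences from 1: to 2 (Δx, Δy, Δh) = (0, 15, +0.1); to 3 = (-10, 45, +0.2).
Determinant of the coordinate differences = 0·45 − (-10)·15 = 150.
∂h/∂x = [(+0.1)·45 − (+0.2)·15] / 150 = +0.01000
∂h/∂y = [0·(+0.2) − (-10)·(+0.1)] / 150 = +0.006667
Flow direction (−∇h) has components (-0.01000 E, -0.006667 N).
Azimuth = atan2(E, N) = atan2(-0.01000, -0.006667) = 236.3° ≈ 236°.

236°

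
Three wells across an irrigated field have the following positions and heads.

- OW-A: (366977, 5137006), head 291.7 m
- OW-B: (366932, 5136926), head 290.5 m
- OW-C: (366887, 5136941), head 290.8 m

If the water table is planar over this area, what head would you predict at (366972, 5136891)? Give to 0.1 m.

289.9 m

Differences from OW-A: to OW-B (Δx, Δy, Δh) = (-45, -80, -1.2); to OW-C = (-90, -65, -0.9).
Determinant of the coordinate differences = (-45)·(-65) − (-90)·(-80) = -4275.
∂h/∂x = [(-1.2)·(-65) − (-0.9)·(-80)] / -4275 = -0.001404
∂h/∂y = [(-45)·(-0.9) − (-90)·(-1.2)] / -4275 = +0.01579
h(366972, 5136891) = 291.7 + (-0.001404)·(-5) + (+0.01579)·(-115) = 291.7 +0.007 -1.816 = 289.891 m.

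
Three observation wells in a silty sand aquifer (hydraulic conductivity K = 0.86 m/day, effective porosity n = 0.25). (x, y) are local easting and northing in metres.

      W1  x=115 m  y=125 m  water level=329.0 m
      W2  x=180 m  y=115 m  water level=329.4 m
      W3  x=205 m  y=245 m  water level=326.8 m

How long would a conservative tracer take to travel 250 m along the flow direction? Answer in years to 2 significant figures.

9.6 years

With h = a·x + b·y + c and W1 as origin, the differences give:
  65·a + (-10)·b = +0.4
  90·a + 120·b = -2.2
Eliminate b (×120 and ×(-10), subtract): 8700·a = 26.00 → a = ∂h/∂x = +0.002989
Back-substitute: b = ∂h/∂y = -0.02057.
|∇h| = √(0.002989² + -0.02057²) = 0.02079
Seepage velocity v = K·i/n = 0.86 × 0.02079 / 0.25 = 0.07152 m/day.
t = 250 / 0.07152 = 3496 days = 9.57 years.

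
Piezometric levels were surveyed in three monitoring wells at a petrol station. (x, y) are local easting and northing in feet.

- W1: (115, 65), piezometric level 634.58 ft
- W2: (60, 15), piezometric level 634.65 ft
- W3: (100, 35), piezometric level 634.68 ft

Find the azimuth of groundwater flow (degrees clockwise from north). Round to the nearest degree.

327°

Three-point gradient (reference W1): Δ to W2 = (-55, -50, +0.07), Δ to W3 = (-15, -30, +0.10).
∂h/∂x = +0.003222, ∂h/∂y = -0.004944 (det = 900).
Flow direction (−∇h) has components (-0.003222 E, +0.004944 N).
Azimuth = atan2(E, N) = atan2(-0.003222, +0.004944) = 326.9° ≈ 327°.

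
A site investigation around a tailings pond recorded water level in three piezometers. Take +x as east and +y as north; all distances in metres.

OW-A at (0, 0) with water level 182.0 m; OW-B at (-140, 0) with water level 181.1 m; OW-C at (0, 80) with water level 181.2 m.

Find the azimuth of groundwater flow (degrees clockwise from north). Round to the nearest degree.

327°

∂h/∂x = (181.1 − 182.0) / (-140 − 0) = +0.006429
∂h/∂y = (181.2 − 182.0) / (80 − 0) = -0.01000
Flow direction (−∇h) has components (-0.006429 E, +0.01000 N).
Azimuth = atan2(E, N) = atan2(-0.006429, +0.01000) = 327.3° ≈ 327°.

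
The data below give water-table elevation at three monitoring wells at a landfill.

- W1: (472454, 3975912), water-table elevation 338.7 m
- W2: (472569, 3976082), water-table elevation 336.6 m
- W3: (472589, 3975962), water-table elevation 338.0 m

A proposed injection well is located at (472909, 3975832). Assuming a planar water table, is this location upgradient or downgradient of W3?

upgradient

Taking W1 as reference: W2−W1 = (115, 170, -2.1); W3−W1 = (135, 50, -0.7).
Determinant of the coordinate differences = 115·50 − 135·170 = -17200.
∂h/∂x = [(-2.1)·50 − (-0.7)·170] / -17200 = -0.0008140
∂h/∂y = [115·(-0.7) − 135·(-2.1)] / -17200 = -0.01180
Head at (472909, 3975832) = 338.7 + (-0.0008140)·(455) + (-0.01180)·(-80) = 339.27 m.
That is higher than the 338.0 m at W3, so the point is upgradient.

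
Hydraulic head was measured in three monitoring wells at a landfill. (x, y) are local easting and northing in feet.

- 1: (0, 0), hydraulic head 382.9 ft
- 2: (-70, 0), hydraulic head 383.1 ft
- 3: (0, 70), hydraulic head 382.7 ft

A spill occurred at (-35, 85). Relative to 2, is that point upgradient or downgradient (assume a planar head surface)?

∂h/∂x = (383.1 − 382.9) / (-70 − 0) = -0.002857
∂h/∂y = (382.7 − 382.9) / (70 − 0) = -0.002857
Head at (-35, 85) = 382.9 + (-0.002857)·(-35) + (-0.002857)·(85) = 382.76 ft.
That is lower than the 383.1 ft at 2, so the point is downgradient.

downgradient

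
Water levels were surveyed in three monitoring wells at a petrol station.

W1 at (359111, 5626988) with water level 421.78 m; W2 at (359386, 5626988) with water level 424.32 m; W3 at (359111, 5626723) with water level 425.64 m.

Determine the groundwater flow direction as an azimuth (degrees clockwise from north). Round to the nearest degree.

328°

∂h/∂x = (424.32 − 421.78) / (359386 − 359111) = +0.009236
∂h/∂y = (425.64 − 421.78) / (5626723 − 5626988) = -0.01457
Flow direction (−∇h) has components (-0.009236 E, +0.01457 N).
Azimuth = atan2(E, N) = atan2(-0.009236, +0.01457) = 327.6° ≈ 328°.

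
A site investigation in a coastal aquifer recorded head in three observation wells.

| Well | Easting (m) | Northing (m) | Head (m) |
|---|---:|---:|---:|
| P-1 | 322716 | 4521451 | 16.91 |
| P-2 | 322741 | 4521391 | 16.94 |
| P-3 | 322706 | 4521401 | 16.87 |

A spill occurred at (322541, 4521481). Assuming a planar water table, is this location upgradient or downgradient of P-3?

Differences from P-1: to P-2 (Δx, Δy, Δh) = (25, -60, +0.03); to P-3 = (-10, -50, -0.04).
Solve a·Δx + b·Δy = Δh: det = 25·(-50) − (-10)·(-60) = -1850.
∂h/∂x = [(+0.03)·(-50) − (-0.04)·(-60)] / -1850 = +0.002108
∂h/∂y = [25·(-0.04) − (-10)·(+0.03)] / -1850 = +0.0003784
Head at (322541, 4521481) = 16.91 + (+0.002108)·(-175) + (+0.0003784)·(30) = 16.55 m.
That is lower than the 16.87 m at P-3, so the point is downgradient.

downgradient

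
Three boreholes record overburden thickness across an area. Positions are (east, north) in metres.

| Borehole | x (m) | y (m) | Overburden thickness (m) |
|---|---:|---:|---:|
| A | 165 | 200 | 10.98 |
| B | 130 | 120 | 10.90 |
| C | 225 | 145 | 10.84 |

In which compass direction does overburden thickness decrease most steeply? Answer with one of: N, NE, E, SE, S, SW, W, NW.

Taking A as reference: B−A = (-35, -80, -0.08); C−A = (60, -55, -0.14).
Determinant of the coordinate differences = (-35)·(-55) − 60·(-80) = 6725.
∂d/∂x = [(-0.08)·(-55) − (-0.14)·(-80)] / 6725 = -0.001011
∂d/∂y = [(-35)·(-0.14) − 60·(-0.08)] / 6725 = +0.001442
Steepest decrease is along −∇f = (+0.001011 E, -0.001442 N) → southeast.

SE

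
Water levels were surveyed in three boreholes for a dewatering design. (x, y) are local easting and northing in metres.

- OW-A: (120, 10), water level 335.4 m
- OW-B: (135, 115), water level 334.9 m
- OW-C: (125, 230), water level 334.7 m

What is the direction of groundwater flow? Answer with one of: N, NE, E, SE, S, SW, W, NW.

E

With h = a·x + b·y + c and OW-A as origin, the differences give:
  15·a + 105·b = -0.5
  5·a + 220·b = -0.7
Eliminate b (×220 and ×105, subtract): 2775·a = -36.50 → a = ∂h/∂x = -0.01315
Back-substitute: b = ∂h/∂y = -0.002883.
Flow = −∇h = (+0.01315 east, +0.002883 north), which points east.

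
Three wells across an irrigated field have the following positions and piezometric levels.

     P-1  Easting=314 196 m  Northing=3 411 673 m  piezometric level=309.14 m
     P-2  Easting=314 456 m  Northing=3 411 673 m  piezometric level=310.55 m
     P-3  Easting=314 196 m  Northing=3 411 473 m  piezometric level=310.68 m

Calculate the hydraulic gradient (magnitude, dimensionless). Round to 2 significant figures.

0.0094

∂h/∂x = (310.55 − 309.14) / (314456 − 314196) = +0.005423
∂h/∂y = (310.68 − 309.14) / (3411473 − 3411673) = -0.007700
|∇h| = √(0.005423² + -0.007700²) = 0.009418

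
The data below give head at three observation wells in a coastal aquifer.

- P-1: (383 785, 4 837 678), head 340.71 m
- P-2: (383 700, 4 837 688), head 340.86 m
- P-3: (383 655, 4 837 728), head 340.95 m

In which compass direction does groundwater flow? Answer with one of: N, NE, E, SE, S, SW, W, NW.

E

Differences from P-1: to P-2 (Δx, Δy, Δh) = (-85, 10, +0.15); to P-3 = (-130, 50, +0.24).
Solve a·Δx + b·Δy = Δh: det = (-85)·50 − (-130)·10 = -2950.
∂h/∂x = [(+0.15)·50 − (+0.24)·10] / -2950 = -0.001729
∂h/∂y = [(-85)·(+0.24) − (-130)·(+0.15)] / -2950 = +0.0003051
Flow = −∇h = (+0.001729 east, -0.0003051 north), which points east.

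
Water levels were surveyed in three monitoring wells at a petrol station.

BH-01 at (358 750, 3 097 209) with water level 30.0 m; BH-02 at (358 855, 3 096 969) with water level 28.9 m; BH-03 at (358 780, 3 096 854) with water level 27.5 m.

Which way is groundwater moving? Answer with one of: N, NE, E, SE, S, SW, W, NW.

SW

Taking BH-01 as reference: BH-02−BH-01 = (105, -240, -1.1); BH-03−BH-01 = (30, -355, -2.5).
Solve a·Δx + b·Δy = Δh: det = 105·(-355) − 30·(-240) = -30075.
∂h/∂x = [(-1.1)·(-355) − (-2.5)·(-240)] / -30075 = +0.006966
∂h/∂y = [105·(-2.5) − 30·(-1.1)] / -30075 = +0.007631
Flow = −∇h = (-0.006966 east, -0.007631 north), which points southwest.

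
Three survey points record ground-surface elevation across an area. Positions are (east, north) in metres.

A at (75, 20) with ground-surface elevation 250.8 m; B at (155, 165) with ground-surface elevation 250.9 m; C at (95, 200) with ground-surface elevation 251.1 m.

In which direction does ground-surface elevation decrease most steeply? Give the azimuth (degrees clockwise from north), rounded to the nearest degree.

Taking A as reference: B−A = (80, 145, +0.1); C−A = (20, 180, +0.3).
Solve a·Δx + b·Δy = Δz: det = 80·180 − 20·145 = 11500.
∂z/∂x = [(+0.1)·180 − (+0.3)·145] / 11500 = -0.002217
∂z/∂y = [80·(+0.3) − 20·(+0.1)] / 11500 = +0.001913
Steepest decrease is along −∇f: components (+0.002217 E, -0.001913 N).
Azimuth = atan2(+0.002217, -0.001913) = 130.8° ≈ 131°.

131°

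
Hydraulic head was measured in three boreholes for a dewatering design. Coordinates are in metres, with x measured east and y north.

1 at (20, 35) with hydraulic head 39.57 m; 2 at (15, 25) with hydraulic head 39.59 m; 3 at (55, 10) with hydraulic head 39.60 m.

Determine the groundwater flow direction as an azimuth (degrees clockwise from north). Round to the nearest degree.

013°

With h = a·x + b·y + c and 1 as origin, the differences give:
  (-5)·a + (-10)·b = +0.02
  35·a + (-25)·b = +0.03
Eliminate b (×(-25) and ×(-10), subtract): 475·a = -0.200 → a = ∂h/∂x = -0.0004211
Back-substitute: b = ∂h/∂y = -0.001789.
Flow direction (−∇h) has components (+0.0004211 E, +0.001789 N).
Azimuth = atan2(E, N) = atan2(+0.0004211, +0.001789) = 13.2° ≈ 013°.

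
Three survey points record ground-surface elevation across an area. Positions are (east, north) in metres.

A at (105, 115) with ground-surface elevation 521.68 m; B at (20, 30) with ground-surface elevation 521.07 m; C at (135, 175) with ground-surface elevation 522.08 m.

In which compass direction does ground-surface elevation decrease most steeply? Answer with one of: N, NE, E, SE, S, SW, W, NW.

With z = a·x + b·y + c and A as origin, the differences give:
  (-85)·a + (-85)·b = -0.61
  30·a + 60·b = +0.40
Eliminate b (×60 and ×(-85), subtract): -2550·a = -2.600 → a = ∂z/∂x = +0.001020
Back-substitute: b = ∂z/∂y = +0.006157.
Steepest decrease is along −∇f = (-0.001020 E, -0.006157 N) → south.

S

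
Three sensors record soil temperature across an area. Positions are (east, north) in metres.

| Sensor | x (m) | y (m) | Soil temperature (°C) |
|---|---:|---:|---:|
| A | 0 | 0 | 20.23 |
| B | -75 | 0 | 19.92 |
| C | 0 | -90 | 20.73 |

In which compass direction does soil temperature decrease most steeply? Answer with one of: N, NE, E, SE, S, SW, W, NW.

NW

∂T/∂x = (19.92 − 20.23) / (-75 − 0) = +0.004133
∂T/∂y = (20.73 − 20.23) / (-90 − 0) = -0.005556
Steepest decrease is along −∇f = (-0.004133 E, +0.005556 N) → northwest.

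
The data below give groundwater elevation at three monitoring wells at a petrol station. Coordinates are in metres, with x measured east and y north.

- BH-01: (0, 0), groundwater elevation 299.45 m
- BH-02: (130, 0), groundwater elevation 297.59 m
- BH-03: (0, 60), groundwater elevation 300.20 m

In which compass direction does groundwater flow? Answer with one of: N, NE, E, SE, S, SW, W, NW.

∂h/∂x = (297.59 − 299.45) / (130 − 0) = -0.01431
∂h/∂y = (300.20 − 299.45) / (60 − 0) = +0.01250
Flow = −∇h = (+0.01431 east, -0.01250 north), which points southeast.

SE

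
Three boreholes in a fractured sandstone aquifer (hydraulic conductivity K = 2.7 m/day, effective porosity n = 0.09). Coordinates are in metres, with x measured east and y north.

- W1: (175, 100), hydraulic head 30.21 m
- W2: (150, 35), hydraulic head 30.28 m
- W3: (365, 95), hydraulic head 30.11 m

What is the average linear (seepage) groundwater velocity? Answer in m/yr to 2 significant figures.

11 m/yr

With h = a·x + b·y + c and W1 as origin, the differences give:
  (-25)·a + (-65)·b = +0.07
  190·a + (-5)·b = -0.10
Eliminate b (×(-5) and ×(-65), subtract): 12475·a = -6.850 → a = ∂h/∂x = -0.0005491
Back-substitute: b = ∂h/∂y = -0.0008657.
|∇h| = √(-0.0005491² + -0.0008657²) = 0.001025
Seepage velocity v = K·i/n = 2.7 × 0.001025 / 0.09 = 0.03075 m/day = 11.23 m/yr.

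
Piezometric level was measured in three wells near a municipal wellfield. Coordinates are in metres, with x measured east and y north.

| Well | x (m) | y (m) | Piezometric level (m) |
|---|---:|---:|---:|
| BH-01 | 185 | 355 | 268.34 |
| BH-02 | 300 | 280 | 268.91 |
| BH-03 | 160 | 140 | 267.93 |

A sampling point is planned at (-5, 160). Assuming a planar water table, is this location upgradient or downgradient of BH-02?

Differences from BH-01: to BH-02 (Δx, Δy, Δh) = (115, -75, +0.57); to BH-03 = (-25, -215, -0.41).
Determinant of the coordinate differences = 115·(-215) − (-25)·(-75) = -26600.
∂h/∂x = [(+0.57)·(-215) − (-0.41)·(-75)] / -26600 = +0.005763
∂h/∂y = [115·(-0.41) − (-25)·(+0.57)] / -26600 = +0.001237
Head at (-5, 160) = 268.34 + (+0.005763)·(-190) + (+0.001237)·(-195) = 267.00 m.
That is lower than the 268.91 m at BH-02, so the point is downgradient.

downgradient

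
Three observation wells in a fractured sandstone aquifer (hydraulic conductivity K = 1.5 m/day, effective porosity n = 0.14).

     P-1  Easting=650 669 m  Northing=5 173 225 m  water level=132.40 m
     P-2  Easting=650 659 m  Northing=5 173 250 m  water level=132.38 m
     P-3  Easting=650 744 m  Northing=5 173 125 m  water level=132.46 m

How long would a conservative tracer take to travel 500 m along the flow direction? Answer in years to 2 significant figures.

Taking P-1 as reference: P-2−P-1 = (-10, 25, -0.02); P-3−P-1 = (75, -100, +0.06).
Determinant of the coordinate differences = (-10)·(-100) − 75·25 = -875.
∂h/∂x = [(-0.02)·(-100) − (+0.06)·25] / -875 = -0.0005714
∂h/∂y = [(-10)·(+0.06) − 75·(-0.02)] / -875 = -0.001029
|∇h| = √(-0.0005714² + -0.001029²) = 0.001177
Seepage velocity v = K·i/n = 1.5 × 0.001177 / 0.14 = 0.01261 m/day.
t = 500 / 0.01261 = 3.965e+04 days = 109 years.

110 years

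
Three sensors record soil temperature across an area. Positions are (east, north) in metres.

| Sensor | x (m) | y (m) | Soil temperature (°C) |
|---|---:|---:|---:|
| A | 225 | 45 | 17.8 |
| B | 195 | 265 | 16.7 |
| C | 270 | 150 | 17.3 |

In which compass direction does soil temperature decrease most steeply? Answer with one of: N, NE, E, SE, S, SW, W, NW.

Differences from A: to B (Δx, Δy, Δh) = (-30, 220, -1.1); to C = (45, 105, -0.5).
Solve a·Δx + b·Δy = ΔT: det = (-30)·105 − 45·220 = -13050.
∂T/∂x = [(-1.1)·105 − (-0.5)·220] / -13050 = +0.0004215
∂T/∂y = [(-30)·(-0.5) − 45·(-1.1)] / -13050 = -0.004943
Steepest decrease is along −∇f = (-0.0004215 E, +0.004943 N) → north.

N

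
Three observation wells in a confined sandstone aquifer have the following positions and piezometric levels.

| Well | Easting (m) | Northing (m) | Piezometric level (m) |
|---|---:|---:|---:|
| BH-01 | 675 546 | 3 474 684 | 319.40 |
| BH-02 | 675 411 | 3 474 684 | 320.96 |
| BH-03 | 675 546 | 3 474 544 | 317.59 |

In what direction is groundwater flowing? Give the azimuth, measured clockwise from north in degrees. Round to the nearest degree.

138°

∂h/∂x = (320.96 − 319.40) / (675411 − 675546) = -0.01156
∂h/∂y = (317.59 − 319.40) / (3474544 − 3474684) = +0.01293
Flow direction (−∇h) has components (+0.01156 E, -0.01293 N).
Azimuth = atan2(E, N) = atan2(+0.01156, -0.01293) = 138.2° ≈ 138°.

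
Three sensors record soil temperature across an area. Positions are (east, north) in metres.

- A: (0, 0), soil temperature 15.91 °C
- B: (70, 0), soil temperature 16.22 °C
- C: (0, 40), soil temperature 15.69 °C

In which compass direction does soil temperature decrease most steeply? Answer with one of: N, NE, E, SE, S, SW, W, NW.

∂T/∂x = (16.22 − 15.91) / (70 − 0) = +0.004429
∂T/∂y = (15.69 − 15.91) / (40 − 0) = -0.005500
Steepest decrease is along −∇f = (-0.004429 E, +0.005500 N) → northwest.

NW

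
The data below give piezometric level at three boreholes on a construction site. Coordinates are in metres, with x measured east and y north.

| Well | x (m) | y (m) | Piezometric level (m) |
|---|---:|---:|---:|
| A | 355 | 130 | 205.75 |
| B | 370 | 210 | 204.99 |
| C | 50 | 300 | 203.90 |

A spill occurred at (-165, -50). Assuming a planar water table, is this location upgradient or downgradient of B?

upgradient

With h = a·x + b·y + c and A as origin, the differences give:
  15·a + 80·b = -0.76
  (-305)·a + 170·b = -1.85
Eliminate b (×170 and ×80, subtract): 26950·a = 18.800 → a = ∂h/∂x = +0.0006976
Back-substitute: b = ∂h/∂y = -0.009631.
Head at (-165, -50) = 205.75 + (+0.0006976)·(-520) + (-0.009631)·(-180) = 207.12 m.
That is higher than the 204.99 m at B, so the point is upgradient.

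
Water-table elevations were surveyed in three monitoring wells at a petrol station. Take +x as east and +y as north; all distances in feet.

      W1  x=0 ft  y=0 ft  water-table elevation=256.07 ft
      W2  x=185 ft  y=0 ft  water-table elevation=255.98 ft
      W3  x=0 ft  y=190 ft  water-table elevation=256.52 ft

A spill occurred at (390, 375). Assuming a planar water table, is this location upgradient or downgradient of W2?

upgradient

∂h/∂x = (255.98 − 256.07) / (185 − 0) = -0.0004865
∂h/∂y = (256.52 − 256.07) / (190 − 0) = +0.002368
Head at (390, 375) = 256.07 + (-0.0004865)·(390) + (+0.002368)·(375) = 256.77 ft.
That is higher than the 255.98 ft at W2, so the point is upgradient.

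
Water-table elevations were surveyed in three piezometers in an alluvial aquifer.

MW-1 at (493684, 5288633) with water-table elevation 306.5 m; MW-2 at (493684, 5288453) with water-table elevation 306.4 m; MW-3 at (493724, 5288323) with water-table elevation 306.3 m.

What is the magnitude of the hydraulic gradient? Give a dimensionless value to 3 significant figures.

0.000889

Three-point gradient (reference MW-1): Δ to MW-2 = (0, -180, -0.1), Δ to MW-3 = (40, -310, -0.2).
∂h/∂x = -0.0006944, ∂h/∂y = +0.0005556 (det = 7200).
|∇h| = √(-0.0006944² + 0.0005556²) = 0.0008893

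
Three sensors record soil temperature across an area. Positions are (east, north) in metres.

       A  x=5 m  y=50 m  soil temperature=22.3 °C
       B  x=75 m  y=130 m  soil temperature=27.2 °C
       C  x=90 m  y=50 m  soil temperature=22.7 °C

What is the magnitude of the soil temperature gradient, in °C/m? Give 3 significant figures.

With T = a·x + b·y + c and A as origin, the differences give:
  70·a + 80·b = +4.9
  85·a + 0·b = +0.4
Eliminate b (×0 and ×80, subtract): -6800·a = -32.00 → a = ∂T/∂x = +0.004706
Back-substitute: b = ∂T/∂y = +0.05713.
|∇f| = √(0.004706² + 0.05713²) = 0.05732 °C/m

0.0573 °C/m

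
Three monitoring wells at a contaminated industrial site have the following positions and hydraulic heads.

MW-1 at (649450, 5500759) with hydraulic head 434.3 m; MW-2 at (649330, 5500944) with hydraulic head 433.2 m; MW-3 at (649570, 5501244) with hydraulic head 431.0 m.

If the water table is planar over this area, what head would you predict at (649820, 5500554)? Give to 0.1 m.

With h = a·x + b·y + c and MW-1 as origin, the differences give:
  (-120)·a + 185·b = -1.1
  120·a + 485·b = -3.3
Eliminate b (×485 and ×185, subtract): -80400·a = 77.00 → a = ∂h/∂x = -0.0009577
Back-substitute: b = ∂h/∂y = -0.006567.
h(649820, 5500554) = 434.3 + (-0.0009577)·(370) + (-0.006567)·(-205) = 434.3 -0.354 +1.346 = 435.292 m.

435.3 m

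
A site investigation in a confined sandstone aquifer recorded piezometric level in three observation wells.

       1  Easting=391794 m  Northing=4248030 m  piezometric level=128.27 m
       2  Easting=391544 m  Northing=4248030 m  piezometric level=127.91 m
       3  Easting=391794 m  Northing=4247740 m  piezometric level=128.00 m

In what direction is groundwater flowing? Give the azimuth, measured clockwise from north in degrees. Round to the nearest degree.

237°

∂h/∂x = (127.91 − 128.27) / (391544 − 391794) = +0.001440
∂h/∂y = (128.00 − 128.27) / (4247740 − 4248030) = +0.0009310
Flow direction (−∇h) has components (-0.001440 E, -0.0009310 N).
Azimuth = atan2(E, N) = atan2(-0.001440, -0.0009310) = 237.1° ≈ 237°.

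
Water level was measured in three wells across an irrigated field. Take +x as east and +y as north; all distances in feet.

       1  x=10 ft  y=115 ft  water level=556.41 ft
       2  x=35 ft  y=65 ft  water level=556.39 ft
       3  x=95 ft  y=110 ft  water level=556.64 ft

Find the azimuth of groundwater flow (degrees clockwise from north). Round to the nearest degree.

237°

Taking 1 as reference: 2−1 = (25, -50, -0.02); 3−1 = (85, -5, +0.23).
Solve a·Δx + b·Δy = Δh: det = 25·(-5) − 85·(-50) = 4125.
∂h/∂x = [(-0.02)·(-5) − (+0.23)·(-50)] / 4125 = +0.002812
∂h/∂y = [25·(+0.23) − 85·(-0.02)] / 4125 = +0.001806
Flow direction (−∇h) has components (-0.002812 E, -0.001806 N).
Azimuth = atan2(E, N) = atan2(-0.002812, -0.001806) = 237.3° ≈ 237°.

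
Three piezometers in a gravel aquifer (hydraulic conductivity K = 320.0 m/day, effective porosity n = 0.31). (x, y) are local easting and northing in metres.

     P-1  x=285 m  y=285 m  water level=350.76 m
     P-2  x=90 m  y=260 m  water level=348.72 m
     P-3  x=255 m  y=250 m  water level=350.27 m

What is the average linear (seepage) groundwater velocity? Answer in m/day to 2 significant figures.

12 m/day

Taking P-1 as reference: P-2−P-1 = (-195, -25, -2.04); P-3−P-1 = (-30, -35, -0.49).
Solve a·Δx + b·Δy = Δh: det = (-195)·(-35) − (-30)·(-25) = 6075.
∂h/∂x = [(-2.04)·(-35) − (-0.49)·(-25)] / 6075 = +0.009737
∂h/∂y = [(-195)·(-0.49) − (-30)·(-2.04)] / 6075 = +0.005654
|∇h| = √(0.009737² + 0.005654²) = 0.01126
Seepage velocity v = K·i/n = 320.0 × 0.01126 / 0.31 = 11.62 m/day.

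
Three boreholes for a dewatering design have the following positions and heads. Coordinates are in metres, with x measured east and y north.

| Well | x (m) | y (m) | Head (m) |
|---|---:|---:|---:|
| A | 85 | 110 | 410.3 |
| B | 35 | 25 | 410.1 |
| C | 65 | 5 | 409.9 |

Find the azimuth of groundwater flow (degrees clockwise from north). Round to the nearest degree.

With h = a·x + b·y + c and A as origin, the differences give:
  (-50)·a + (-85)·b = -0.2
  (-20)·a + (-105)·b = -0.4
Eliminate b (×(-105) and ×(-85), subtract): 3550·a = -13.00 → a = ∂h/∂x = -0.003662
Back-substitute: b = ∂h/∂y = +0.004507.
Flow direction (−∇h) has components (+0.003662 E, -0.004507 N).
Azimuth = atan2(E, N) = atan2(+0.003662, -0.004507) = 140.9° ≈ 141°.

141°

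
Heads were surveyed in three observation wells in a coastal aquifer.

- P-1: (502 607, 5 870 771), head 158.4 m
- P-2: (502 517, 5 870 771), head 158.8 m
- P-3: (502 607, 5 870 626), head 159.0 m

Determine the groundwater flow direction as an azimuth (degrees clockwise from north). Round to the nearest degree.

∂h/∂x = (158.8 − 158.4) / (502517 − 502607) = -0.004444
∂h/∂y = (159.0 − 158.4) / (5870626 − 5870771) = -0.004138
Flow direction (−∇h) has components (+0.004444 E, +0.004138 N).
Azimuth = atan2(E, N) = atan2(+0.004444, +0.004138) = 47.0° ≈ 047°.

047°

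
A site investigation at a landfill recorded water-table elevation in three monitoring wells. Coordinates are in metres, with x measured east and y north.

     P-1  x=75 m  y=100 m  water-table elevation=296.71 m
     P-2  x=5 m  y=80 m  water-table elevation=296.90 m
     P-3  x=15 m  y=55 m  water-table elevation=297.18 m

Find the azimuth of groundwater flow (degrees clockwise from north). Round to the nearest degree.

Taking P-1 as reference: P-2−P-1 = (-70, -20, +0.19); P-3−P-1 = (-60, -45, +0.47).
Solve a·Δx + b·Δy = Δh: det = (-70)·(-45) − (-60)·(-20) = 1950.
∂h/∂x = [(+0.19)·(-45) − (+0.47)·(-20)] / 1950 = +0.0004359
∂h/∂y = [(-70)·(+0.47) − (-60)·(+0.19)] / 1950 = -0.01103
Flow direction (−∇h) has components (-0.0004359 E, +0.01103 N).
Azimuth = atan2(E, N) = atan2(-0.0004359, +0.01103) = 357.7° ≈ 358°.

358°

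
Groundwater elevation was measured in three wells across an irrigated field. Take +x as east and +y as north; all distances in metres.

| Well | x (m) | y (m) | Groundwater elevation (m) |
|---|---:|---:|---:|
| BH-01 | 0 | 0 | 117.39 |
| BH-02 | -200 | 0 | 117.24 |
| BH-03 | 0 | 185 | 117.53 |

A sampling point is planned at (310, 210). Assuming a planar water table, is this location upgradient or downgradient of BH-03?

upgradient

∂h/∂x = (117.24 − 117.39) / (-200 − 0) = +0.0007500
∂h/∂y = (117.53 − 117.39) / (185 − 0) = +0.0007568
Head at (310, 210) = 117.39 + (+0.0007500)·(310) + (+0.0007568)·(210) = 117.78 m.
That is higher than the 117.53 m at BH-03, so the point is upgradient.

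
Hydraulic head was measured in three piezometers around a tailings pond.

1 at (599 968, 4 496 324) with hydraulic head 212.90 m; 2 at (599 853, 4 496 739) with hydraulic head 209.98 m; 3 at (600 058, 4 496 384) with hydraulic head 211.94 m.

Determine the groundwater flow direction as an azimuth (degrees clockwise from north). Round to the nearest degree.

With h = a·x + b·y + c and 1 as origin, the differences give:
  (-115)·a + 415·b = -2.92
  90·a + 60·b = -0.96
Eliminate b (×60 and ×415, subtract): -44250·a = 223.200 → a = ∂h/∂x = -0.005044
Back-substitute: b = ∂h/∂y = -0.008434.
Flow direction (−∇h) has components (+0.005044 E, +0.008434 N).
Azimuth = atan2(E, N) = atan2(+0.005044, +0.008434) = 30.9° ≈ 031°.

031°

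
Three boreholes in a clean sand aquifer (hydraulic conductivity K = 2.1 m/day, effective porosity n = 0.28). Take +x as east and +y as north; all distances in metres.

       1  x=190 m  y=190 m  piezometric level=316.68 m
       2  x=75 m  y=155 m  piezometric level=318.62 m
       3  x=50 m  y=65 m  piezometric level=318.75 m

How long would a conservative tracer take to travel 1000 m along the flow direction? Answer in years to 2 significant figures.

20 years

Three-point gradient (reference 1): Δ to 2 = (-115, -35, +1.94), Δ to 3 = (-140, -125, +2.07).
∂h/∂x = -0.01795, ∂h/∂y = +0.003541 (det = 9475).
|∇h| = √(-0.01795² + 0.003541²) = 0.0183
Seepage velocity v = K·i/n = 2.1 × 0.0183 / 0.28 = 0.1372 m/day.
t = 1000 / 0.1372 = 7289 days = 20 years.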